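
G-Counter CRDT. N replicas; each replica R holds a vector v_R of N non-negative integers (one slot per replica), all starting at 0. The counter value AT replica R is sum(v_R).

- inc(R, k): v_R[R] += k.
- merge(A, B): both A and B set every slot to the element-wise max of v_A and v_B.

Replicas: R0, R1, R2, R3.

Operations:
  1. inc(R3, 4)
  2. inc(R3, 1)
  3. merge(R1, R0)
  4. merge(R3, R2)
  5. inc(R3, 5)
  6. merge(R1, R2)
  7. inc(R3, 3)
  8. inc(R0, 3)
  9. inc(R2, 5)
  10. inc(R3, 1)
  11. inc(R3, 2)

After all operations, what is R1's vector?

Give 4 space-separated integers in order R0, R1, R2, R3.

Answer: 0 0 0 5

Derivation:
Op 1: inc R3 by 4 -> R3=(0,0,0,4) value=4
Op 2: inc R3 by 1 -> R3=(0,0,0,5) value=5
Op 3: merge R1<->R0 -> R1=(0,0,0,0) R0=(0,0,0,0)
Op 4: merge R3<->R2 -> R3=(0,0,0,5) R2=(0,0,0,5)
Op 5: inc R3 by 5 -> R3=(0,0,0,10) value=10
Op 6: merge R1<->R2 -> R1=(0,0,0,5) R2=(0,0,0,5)
Op 7: inc R3 by 3 -> R3=(0,0,0,13) value=13
Op 8: inc R0 by 3 -> R0=(3,0,0,0) value=3
Op 9: inc R2 by 5 -> R2=(0,0,5,5) value=10
Op 10: inc R3 by 1 -> R3=(0,0,0,14) value=14
Op 11: inc R3 by 2 -> R3=(0,0,0,16) value=16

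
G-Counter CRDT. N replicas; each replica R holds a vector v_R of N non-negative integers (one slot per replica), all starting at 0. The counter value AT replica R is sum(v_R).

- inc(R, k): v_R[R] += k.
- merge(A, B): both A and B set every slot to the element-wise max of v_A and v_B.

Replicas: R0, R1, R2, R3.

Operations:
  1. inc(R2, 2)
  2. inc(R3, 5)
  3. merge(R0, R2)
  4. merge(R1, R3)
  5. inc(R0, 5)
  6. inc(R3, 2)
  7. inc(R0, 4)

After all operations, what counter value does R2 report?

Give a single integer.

Op 1: inc R2 by 2 -> R2=(0,0,2,0) value=2
Op 2: inc R3 by 5 -> R3=(0,0,0,5) value=5
Op 3: merge R0<->R2 -> R0=(0,0,2,0) R2=(0,0,2,0)
Op 4: merge R1<->R3 -> R1=(0,0,0,5) R3=(0,0,0,5)
Op 5: inc R0 by 5 -> R0=(5,0,2,0) value=7
Op 6: inc R3 by 2 -> R3=(0,0,0,7) value=7
Op 7: inc R0 by 4 -> R0=(9,0,2,0) value=11

Answer: 2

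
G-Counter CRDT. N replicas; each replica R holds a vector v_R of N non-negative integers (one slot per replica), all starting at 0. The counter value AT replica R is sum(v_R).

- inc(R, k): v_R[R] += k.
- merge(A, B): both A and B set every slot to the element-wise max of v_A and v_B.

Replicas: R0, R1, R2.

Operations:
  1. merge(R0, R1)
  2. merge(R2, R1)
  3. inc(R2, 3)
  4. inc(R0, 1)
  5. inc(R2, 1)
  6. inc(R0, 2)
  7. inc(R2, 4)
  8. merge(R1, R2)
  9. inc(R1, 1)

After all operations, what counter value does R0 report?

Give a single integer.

Answer: 3

Derivation:
Op 1: merge R0<->R1 -> R0=(0,0,0) R1=(0,0,0)
Op 2: merge R2<->R1 -> R2=(0,0,0) R1=(0,0,0)
Op 3: inc R2 by 3 -> R2=(0,0,3) value=3
Op 4: inc R0 by 1 -> R0=(1,0,0) value=1
Op 5: inc R2 by 1 -> R2=(0,0,4) value=4
Op 6: inc R0 by 2 -> R0=(3,0,0) value=3
Op 7: inc R2 by 4 -> R2=(0,0,8) value=8
Op 8: merge R1<->R2 -> R1=(0,0,8) R2=(0,0,8)
Op 9: inc R1 by 1 -> R1=(0,1,8) value=9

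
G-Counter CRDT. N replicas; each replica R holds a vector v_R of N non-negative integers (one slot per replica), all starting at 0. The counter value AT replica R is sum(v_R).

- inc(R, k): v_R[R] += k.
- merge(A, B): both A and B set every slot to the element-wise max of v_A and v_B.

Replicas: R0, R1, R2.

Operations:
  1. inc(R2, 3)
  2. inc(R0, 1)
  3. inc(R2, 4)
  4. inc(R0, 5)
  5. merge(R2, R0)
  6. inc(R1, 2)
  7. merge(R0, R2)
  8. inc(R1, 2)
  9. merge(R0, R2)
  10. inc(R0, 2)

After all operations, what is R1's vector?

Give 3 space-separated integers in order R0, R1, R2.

Op 1: inc R2 by 3 -> R2=(0,0,3) value=3
Op 2: inc R0 by 1 -> R0=(1,0,0) value=1
Op 3: inc R2 by 4 -> R2=(0,0,7) value=7
Op 4: inc R0 by 5 -> R0=(6,0,0) value=6
Op 5: merge R2<->R0 -> R2=(6,0,7) R0=(6,0,7)
Op 6: inc R1 by 2 -> R1=(0,2,0) value=2
Op 7: merge R0<->R2 -> R0=(6,0,7) R2=(6,0,7)
Op 8: inc R1 by 2 -> R1=(0,4,0) value=4
Op 9: merge R0<->R2 -> R0=(6,0,7) R2=(6,0,7)
Op 10: inc R0 by 2 -> R0=(8,0,7) value=15

Answer: 0 4 0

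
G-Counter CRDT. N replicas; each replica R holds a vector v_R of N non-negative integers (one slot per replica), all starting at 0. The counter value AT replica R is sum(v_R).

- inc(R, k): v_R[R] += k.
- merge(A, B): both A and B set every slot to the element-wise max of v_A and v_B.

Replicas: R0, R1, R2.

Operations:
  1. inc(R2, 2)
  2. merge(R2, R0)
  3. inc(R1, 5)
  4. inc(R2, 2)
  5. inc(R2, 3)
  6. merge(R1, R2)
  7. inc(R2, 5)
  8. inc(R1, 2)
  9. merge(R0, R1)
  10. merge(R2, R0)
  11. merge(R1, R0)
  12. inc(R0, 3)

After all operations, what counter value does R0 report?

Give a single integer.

Op 1: inc R2 by 2 -> R2=(0,0,2) value=2
Op 2: merge R2<->R0 -> R2=(0,0,2) R0=(0,0,2)
Op 3: inc R1 by 5 -> R1=(0,5,0) value=5
Op 4: inc R2 by 2 -> R2=(0,0,4) value=4
Op 5: inc R2 by 3 -> R2=(0,0,7) value=7
Op 6: merge R1<->R2 -> R1=(0,5,7) R2=(0,5,7)
Op 7: inc R2 by 5 -> R2=(0,5,12) value=17
Op 8: inc R1 by 2 -> R1=(0,7,7) value=14
Op 9: merge R0<->R1 -> R0=(0,7,7) R1=(0,7,7)
Op 10: merge R2<->R0 -> R2=(0,7,12) R0=(0,7,12)
Op 11: merge R1<->R0 -> R1=(0,7,12) R0=(0,7,12)
Op 12: inc R0 by 3 -> R0=(3,7,12) value=22

Answer: 22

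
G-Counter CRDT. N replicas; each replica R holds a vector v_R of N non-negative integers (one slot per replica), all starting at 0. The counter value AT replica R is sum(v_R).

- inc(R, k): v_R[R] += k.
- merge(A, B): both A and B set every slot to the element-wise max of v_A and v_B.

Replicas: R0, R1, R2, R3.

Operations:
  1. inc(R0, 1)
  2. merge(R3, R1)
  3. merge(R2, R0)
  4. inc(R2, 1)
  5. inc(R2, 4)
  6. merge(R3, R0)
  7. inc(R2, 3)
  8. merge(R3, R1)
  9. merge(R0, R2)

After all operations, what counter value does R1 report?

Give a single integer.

Op 1: inc R0 by 1 -> R0=(1,0,0,0) value=1
Op 2: merge R3<->R1 -> R3=(0,0,0,0) R1=(0,0,0,0)
Op 3: merge R2<->R0 -> R2=(1,0,0,0) R0=(1,0,0,0)
Op 4: inc R2 by 1 -> R2=(1,0,1,0) value=2
Op 5: inc R2 by 4 -> R2=(1,0,5,0) value=6
Op 6: merge R3<->R0 -> R3=(1,0,0,0) R0=(1,0,0,0)
Op 7: inc R2 by 3 -> R2=(1,0,8,0) value=9
Op 8: merge R3<->R1 -> R3=(1,0,0,0) R1=(1,0,0,0)
Op 9: merge R0<->R2 -> R0=(1,0,8,0) R2=(1,0,8,0)

Answer: 1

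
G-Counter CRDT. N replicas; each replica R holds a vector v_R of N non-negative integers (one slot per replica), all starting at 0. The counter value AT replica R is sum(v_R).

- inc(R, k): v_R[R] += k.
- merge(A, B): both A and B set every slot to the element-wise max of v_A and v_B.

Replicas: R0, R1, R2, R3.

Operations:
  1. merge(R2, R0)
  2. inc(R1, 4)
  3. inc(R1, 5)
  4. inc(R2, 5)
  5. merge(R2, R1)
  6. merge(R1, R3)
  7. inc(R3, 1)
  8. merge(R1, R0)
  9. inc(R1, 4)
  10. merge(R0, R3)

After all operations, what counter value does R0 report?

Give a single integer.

Op 1: merge R2<->R0 -> R2=(0,0,0,0) R0=(0,0,0,0)
Op 2: inc R1 by 4 -> R1=(0,4,0,0) value=4
Op 3: inc R1 by 5 -> R1=(0,9,0,0) value=9
Op 4: inc R2 by 5 -> R2=(0,0,5,0) value=5
Op 5: merge R2<->R1 -> R2=(0,9,5,0) R1=(0,9,5,0)
Op 6: merge R1<->R3 -> R1=(0,9,5,0) R3=(0,9,5,0)
Op 7: inc R3 by 1 -> R3=(0,9,5,1) value=15
Op 8: merge R1<->R0 -> R1=(0,9,5,0) R0=(0,9,5,0)
Op 9: inc R1 by 4 -> R1=(0,13,5,0) value=18
Op 10: merge R0<->R3 -> R0=(0,9,5,1) R3=(0,9,5,1)

Answer: 15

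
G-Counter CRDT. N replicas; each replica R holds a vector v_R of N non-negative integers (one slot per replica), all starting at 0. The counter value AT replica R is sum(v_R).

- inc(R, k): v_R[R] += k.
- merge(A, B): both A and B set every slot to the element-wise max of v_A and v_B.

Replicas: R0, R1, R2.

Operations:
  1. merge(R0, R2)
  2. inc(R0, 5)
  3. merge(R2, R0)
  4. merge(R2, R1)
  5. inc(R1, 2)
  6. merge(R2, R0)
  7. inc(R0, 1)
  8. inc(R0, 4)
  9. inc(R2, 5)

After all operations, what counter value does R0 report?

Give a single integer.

Op 1: merge R0<->R2 -> R0=(0,0,0) R2=(0,0,0)
Op 2: inc R0 by 5 -> R0=(5,0,0) value=5
Op 3: merge R2<->R0 -> R2=(5,0,0) R0=(5,0,0)
Op 4: merge R2<->R1 -> R2=(5,0,0) R1=(5,0,0)
Op 5: inc R1 by 2 -> R1=(5,2,0) value=7
Op 6: merge R2<->R0 -> R2=(5,0,0) R0=(5,0,0)
Op 7: inc R0 by 1 -> R0=(6,0,0) value=6
Op 8: inc R0 by 4 -> R0=(10,0,0) value=10
Op 9: inc R2 by 5 -> R2=(5,0,5) value=10

Answer: 10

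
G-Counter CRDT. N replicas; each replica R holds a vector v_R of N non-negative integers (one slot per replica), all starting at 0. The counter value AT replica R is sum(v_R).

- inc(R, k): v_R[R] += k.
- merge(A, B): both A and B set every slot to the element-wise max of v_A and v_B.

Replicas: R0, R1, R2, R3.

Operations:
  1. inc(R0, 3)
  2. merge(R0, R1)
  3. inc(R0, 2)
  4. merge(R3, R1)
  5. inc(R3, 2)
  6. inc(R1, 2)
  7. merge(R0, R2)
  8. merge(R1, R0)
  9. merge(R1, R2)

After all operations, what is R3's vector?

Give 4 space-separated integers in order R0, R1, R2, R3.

Op 1: inc R0 by 3 -> R0=(3,0,0,0) value=3
Op 2: merge R0<->R1 -> R0=(3,0,0,0) R1=(3,0,0,0)
Op 3: inc R0 by 2 -> R0=(5,0,0,0) value=5
Op 4: merge R3<->R1 -> R3=(3,0,0,0) R1=(3,0,0,0)
Op 5: inc R3 by 2 -> R3=(3,0,0,2) value=5
Op 6: inc R1 by 2 -> R1=(3,2,0,0) value=5
Op 7: merge R0<->R2 -> R0=(5,0,0,0) R2=(5,0,0,0)
Op 8: merge R1<->R0 -> R1=(5,2,0,0) R0=(5,2,0,0)
Op 9: merge R1<->R2 -> R1=(5,2,0,0) R2=(5,2,0,0)

Answer: 3 0 0 2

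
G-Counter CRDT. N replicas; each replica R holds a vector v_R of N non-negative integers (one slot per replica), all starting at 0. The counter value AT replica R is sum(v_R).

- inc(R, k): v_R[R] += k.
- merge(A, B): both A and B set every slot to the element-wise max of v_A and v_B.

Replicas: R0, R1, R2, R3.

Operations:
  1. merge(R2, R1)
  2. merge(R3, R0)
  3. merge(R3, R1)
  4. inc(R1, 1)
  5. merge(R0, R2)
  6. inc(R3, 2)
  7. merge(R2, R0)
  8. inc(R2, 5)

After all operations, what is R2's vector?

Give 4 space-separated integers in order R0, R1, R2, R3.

Op 1: merge R2<->R1 -> R2=(0,0,0,0) R1=(0,0,0,0)
Op 2: merge R3<->R0 -> R3=(0,0,0,0) R0=(0,0,0,0)
Op 3: merge R3<->R1 -> R3=(0,0,0,0) R1=(0,0,0,0)
Op 4: inc R1 by 1 -> R1=(0,1,0,0) value=1
Op 5: merge R0<->R2 -> R0=(0,0,0,0) R2=(0,0,0,0)
Op 6: inc R3 by 2 -> R3=(0,0,0,2) value=2
Op 7: merge R2<->R0 -> R2=(0,0,0,0) R0=(0,0,0,0)
Op 8: inc R2 by 5 -> R2=(0,0,5,0) value=5

Answer: 0 0 5 0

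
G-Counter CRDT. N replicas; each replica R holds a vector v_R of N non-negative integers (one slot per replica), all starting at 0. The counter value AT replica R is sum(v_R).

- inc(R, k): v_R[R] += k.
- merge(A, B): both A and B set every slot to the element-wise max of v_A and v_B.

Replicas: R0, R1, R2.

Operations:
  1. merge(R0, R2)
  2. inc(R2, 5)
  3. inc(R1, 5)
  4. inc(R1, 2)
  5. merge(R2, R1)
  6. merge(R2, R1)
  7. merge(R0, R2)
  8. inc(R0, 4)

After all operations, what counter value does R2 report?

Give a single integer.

Answer: 12

Derivation:
Op 1: merge R0<->R2 -> R0=(0,0,0) R2=(0,0,0)
Op 2: inc R2 by 5 -> R2=(0,0,5) value=5
Op 3: inc R1 by 5 -> R1=(0,5,0) value=5
Op 4: inc R1 by 2 -> R1=(0,7,0) value=7
Op 5: merge R2<->R1 -> R2=(0,7,5) R1=(0,7,5)
Op 6: merge R2<->R1 -> R2=(0,7,5) R1=(0,7,5)
Op 7: merge R0<->R2 -> R0=(0,7,5) R2=(0,7,5)
Op 8: inc R0 by 4 -> R0=(4,7,5) value=16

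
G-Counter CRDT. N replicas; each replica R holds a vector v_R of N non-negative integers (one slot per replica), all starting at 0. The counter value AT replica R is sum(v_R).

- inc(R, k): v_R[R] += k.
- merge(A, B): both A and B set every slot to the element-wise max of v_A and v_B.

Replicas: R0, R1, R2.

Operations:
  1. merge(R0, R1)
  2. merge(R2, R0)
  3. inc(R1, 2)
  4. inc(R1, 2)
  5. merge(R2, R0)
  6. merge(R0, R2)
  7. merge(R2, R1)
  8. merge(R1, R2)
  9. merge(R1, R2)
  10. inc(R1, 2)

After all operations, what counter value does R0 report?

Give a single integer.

Answer: 0

Derivation:
Op 1: merge R0<->R1 -> R0=(0,0,0) R1=(0,0,0)
Op 2: merge R2<->R0 -> R2=(0,0,0) R0=(0,0,0)
Op 3: inc R1 by 2 -> R1=(0,2,0) value=2
Op 4: inc R1 by 2 -> R1=(0,4,0) value=4
Op 5: merge R2<->R0 -> R2=(0,0,0) R0=(0,0,0)
Op 6: merge R0<->R2 -> R0=(0,0,0) R2=(0,0,0)
Op 7: merge R2<->R1 -> R2=(0,4,0) R1=(0,4,0)
Op 8: merge R1<->R2 -> R1=(0,4,0) R2=(0,4,0)
Op 9: merge R1<->R2 -> R1=(0,4,0) R2=(0,4,0)
Op 10: inc R1 by 2 -> R1=(0,6,0) value=6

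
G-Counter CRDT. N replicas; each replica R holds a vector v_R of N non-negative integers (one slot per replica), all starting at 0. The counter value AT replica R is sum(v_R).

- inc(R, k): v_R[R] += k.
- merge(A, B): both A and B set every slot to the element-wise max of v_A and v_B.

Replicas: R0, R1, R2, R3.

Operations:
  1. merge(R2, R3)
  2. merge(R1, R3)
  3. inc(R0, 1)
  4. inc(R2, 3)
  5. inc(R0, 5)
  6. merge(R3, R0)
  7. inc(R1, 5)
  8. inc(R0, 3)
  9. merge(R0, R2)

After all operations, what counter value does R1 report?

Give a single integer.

Op 1: merge R2<->R3 -> R2=(0,0,0,0) R3=(0,0,0,0)
Op 2: merge R1<->R3 -> R1=(0,0,0,0) R3=(0,0,0,0)
Op 3: inc R0 by 1 -> R0=(1,0,0,0) value=1
Op 4: inc R2 by 3 -> R2=(0,0,3,0) value=3
Op 5: inc R0 by 5 -> R0=(6,0,0,0) value=6
Op 6: merge R3<->R0 -> R3=(6,0,0,0) R0=(6,0,0,0)
Op 7: inc R1 by 5 -> R1=(0,5,0,0) value=5
Op 8: inc R0 by 3 -> R0=(9,0,0,0) value=9
Op 9: merge R0<->R2 -> R0=(9,0,3,0) R2=(9,0,3,0)

Answer: 5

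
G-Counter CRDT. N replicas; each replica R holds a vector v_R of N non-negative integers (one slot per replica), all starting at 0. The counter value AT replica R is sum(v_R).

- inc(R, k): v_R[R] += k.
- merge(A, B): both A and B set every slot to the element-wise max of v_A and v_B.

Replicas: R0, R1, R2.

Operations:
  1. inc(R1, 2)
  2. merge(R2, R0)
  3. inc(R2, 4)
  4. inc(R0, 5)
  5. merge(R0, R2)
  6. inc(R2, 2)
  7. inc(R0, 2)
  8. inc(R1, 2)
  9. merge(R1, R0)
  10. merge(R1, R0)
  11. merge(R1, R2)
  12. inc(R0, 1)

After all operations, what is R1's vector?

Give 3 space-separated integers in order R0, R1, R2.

Answer: 7 4 6

Derivation:
Op 1: inc R1 by 2 -> R1=(0,2,0) value=2
Op 2: merge R2<->R0 -> R2=(0,0,0) R0=(0,0,0)
Op 3: inc R2 by 4 -> R2=(0,0,4) value=4
Op 4: inc R0 by 5 -> R0=(5,0,0) value=5
Op 5: merge R0<->R2 -> R0=(5,0,4) R2=(5,0,4)
Op 6: inc R2 by 2 -> R2=(5,0,6) value=11
Op 7: inc R0 by 2 -> R0=(7,0,4) value=11
Op 8: inc R1 by 2 -> R1=(0,4,0) value=4
Op 9: merge R1<->R0 -> R1=(7,4,4) R0=(7,4,4)
Op 10: merge R1<->R0 -> R1=(7,4,4) R0=(7,4,4)
Op 11: merge R1<->R2 -> R1=(7,4,6) R2=(7,4,6)
Op 12: inc R0 by 1 -> R0=(8,4,4) value=16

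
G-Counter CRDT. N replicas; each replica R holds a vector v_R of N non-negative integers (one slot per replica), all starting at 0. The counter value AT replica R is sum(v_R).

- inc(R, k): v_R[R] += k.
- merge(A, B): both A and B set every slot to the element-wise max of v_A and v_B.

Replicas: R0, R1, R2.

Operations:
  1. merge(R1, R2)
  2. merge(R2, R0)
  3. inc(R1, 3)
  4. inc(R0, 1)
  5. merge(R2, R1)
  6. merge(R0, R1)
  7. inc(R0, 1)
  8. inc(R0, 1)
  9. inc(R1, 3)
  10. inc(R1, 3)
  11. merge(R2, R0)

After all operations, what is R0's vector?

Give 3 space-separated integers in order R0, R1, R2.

Answer: 3 3 0

Derivation:
Op 1: merge R1<->R2 -> R1=(0,0,0) R2=(0,0,0)
Op 2: merge R2<->R0 -> R2=(0,0,0) R0=(0,0,0)
Op 3: inc R1 by 3 -> R1=(0,3,0) value=3
Op 4: inc R0 by 1 -> R0=(1,0,0) value=1
Op 5: merge R2<->R1 -> R2=(0,3,0) R1=(0,3,0)
Op 6: merge R0<->R1 -> R0=(1,3,0) R1=(1,3,0)
Op 7: inc R0 by 1 -> R0=(2,3,0) value=5
Op 8: inc R0 by 1 -> R0=(3,3,0) value=6
Op 9: inc R1 by 3 -> R1=(1,6,0) value=7
Op 10: inc R1 by 3 -> R1=(1,9,0) value=10
Op 11: merge R2<->R0 -> R2=(3,3,0) R0=(3,3,0)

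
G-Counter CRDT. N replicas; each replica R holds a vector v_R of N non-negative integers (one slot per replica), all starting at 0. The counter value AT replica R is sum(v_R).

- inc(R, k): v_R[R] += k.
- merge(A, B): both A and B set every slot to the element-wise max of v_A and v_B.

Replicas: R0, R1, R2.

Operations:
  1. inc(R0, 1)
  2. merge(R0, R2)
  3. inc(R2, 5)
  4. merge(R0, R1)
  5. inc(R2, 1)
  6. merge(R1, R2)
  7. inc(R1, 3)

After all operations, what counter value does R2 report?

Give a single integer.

Answer: 7

Derivation:
Op 1: inc R0 by 1 -> R0=(1,0,0) value=1
Op 2: merge R0<->R2 -> R0=(1,0,0) R2=(1,0,0)
Op 3: inc R2 by 5 -> R2=(1,0,5) value=6
Op 4: merge R0<->R1 -> R0=(1,0,0) R1=(1,0,0)
Op 5: inc R2 by 1 -> R2=(1,0,6) value=7
Op 6: merge R1<->R2 -> R1=(1,0,6) R2=(1,0,6)
Op 7: inc R1 by 3 -> R1=(1,3,6) value=10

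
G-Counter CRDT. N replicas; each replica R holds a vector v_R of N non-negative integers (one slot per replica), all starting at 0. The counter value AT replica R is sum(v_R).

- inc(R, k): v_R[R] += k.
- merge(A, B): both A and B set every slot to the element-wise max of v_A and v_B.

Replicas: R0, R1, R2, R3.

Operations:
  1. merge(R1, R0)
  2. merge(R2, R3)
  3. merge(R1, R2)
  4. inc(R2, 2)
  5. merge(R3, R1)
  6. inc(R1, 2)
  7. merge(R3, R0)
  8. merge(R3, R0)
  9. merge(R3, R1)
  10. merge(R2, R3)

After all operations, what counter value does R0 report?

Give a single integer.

Op 1: merge R1<->R0 -> R1=(0,0,0,0) R0=(0,0,0,0)
Op 2: merge R2<->R3 -> R2=(0,0,0,0) R3=(0,0,0,0)
Op 3: merge R1<->R2 -> R1=(0,0,0,0) R2=(0,0,0,0)
Op 4: inc R2 by 2 -> R2=(0,0,2,0) value=2
Op 5: merge R3<->R1 -> R3=(0,0,0,0) R1=(0,0,0,0)
Op 6: inc R1 by 2 -> R1=(0,2,0,0) value=2
Op 7: merge R3<->R0 -> R3=(0,0,0,0) R0=(0,0,0,0)
Op 8: merge R3<->R0 -> R3=(0,0,0,0) R0=(0,0,0,0)
Op 9: merge R3<->R1 -> R3=(0,2,0,0) R1=(0,2,0,0)
Op 10: merge R2<->R3 -> R2=(0,2,2,0) R3=(0,2,2,0)

Answer: 0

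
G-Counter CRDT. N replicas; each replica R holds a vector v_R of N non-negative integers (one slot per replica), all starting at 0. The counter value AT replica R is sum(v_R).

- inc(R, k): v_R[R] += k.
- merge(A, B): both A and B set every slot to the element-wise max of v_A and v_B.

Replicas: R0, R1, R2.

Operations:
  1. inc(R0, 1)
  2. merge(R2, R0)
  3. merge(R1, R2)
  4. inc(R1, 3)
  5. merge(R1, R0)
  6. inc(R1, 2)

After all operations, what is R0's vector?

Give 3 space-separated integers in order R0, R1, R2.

Answer: 1 3 0

Derivation:
Op 1: inc R0 by 1 -> R0=(1,0,0) value=1
Op 2: merge R2<->R0 -> R2=(1,0,0) R0=(1,0,0)
Op 3: merge R1<->R2 -> R1=(1,0,0) R2=(1,0,0)
Op 4: inc R1 by 3 -> R1=(1,3,0) value=4
Op 5: merge R1<->R0 -> R1=(1,3,0) R0=(1,3,0)
Op 6: inc R1 by 2 -> R1=(1,5,0) value=6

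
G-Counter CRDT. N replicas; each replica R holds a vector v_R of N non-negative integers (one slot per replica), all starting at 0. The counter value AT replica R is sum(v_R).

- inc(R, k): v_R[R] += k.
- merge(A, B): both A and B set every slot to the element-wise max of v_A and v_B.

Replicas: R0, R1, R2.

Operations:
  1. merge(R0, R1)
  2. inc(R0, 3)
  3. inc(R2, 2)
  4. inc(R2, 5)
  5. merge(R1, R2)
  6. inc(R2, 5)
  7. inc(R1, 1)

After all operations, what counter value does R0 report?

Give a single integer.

Answer: 3

Derivation:
Op 1: merge R0<->R1 -> R0=(0,0,0) R1=(0,0,0)
Op 2: inc R0 by 3 -> R0=(3,0,0) value=3
Op 3: inc R2 by 2 -> R2=(0,0,2) value=2
Op 4: inc R2 by 5 -> R2=(0,0,7) value=7
Op 5: merge R1<->R2 -> R1=(0,0,7) R2=(0,0,7)
Op 6: inc R2 by 5 -> R2=(0,0,12) value=12
Op 7: inc R1 by 1 -> R1=(0,1,7) value=8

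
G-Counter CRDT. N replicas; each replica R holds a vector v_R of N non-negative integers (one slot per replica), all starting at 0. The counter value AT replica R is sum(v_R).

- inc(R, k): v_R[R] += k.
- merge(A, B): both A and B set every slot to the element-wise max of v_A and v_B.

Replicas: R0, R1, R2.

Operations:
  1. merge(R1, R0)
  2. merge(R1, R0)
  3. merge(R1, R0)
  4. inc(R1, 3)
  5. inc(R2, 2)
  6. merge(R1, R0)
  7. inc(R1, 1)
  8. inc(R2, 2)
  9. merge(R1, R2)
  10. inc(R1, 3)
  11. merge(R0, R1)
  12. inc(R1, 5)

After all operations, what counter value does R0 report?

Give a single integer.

Op 1: merge R1<->R0 -> R1=(0,0,0) R0=(0,0,0)
Op 2: merge R1<->R0 -> R1=(0,0,0) R0=(0,0,0)
Op 3: merge R1<->R0 -> R1=(0,0,0) R0=(0,0,0)
Op 4: inc R1 by 3 -> R1=(0,3,0) value=3
Op 5: inc R2 by 2 -> R2=(0,0,2) value=2
Op 6: merge R1<->R0 -> R1=(0,3,0) R0=(0,3,0)
Op 7: inc R1 by 1 -> R1=(0,4,0) value=4
Op 8: inc R2 by 2 -> R2=(0,0,4) value=4
Op 9: merge R1<->R2 -> R1=(0,4,4) R2=(0,4,4)
Op 10: inc R1 by 3 -> R1=(0,7,4) value=11
Op 11: merge R0<->R1 -> R0=(0,7,4) R1=(0,7,4)
Op 12: inc R1 by 5 -> R1=(0,12,4) value=16

Answer: 11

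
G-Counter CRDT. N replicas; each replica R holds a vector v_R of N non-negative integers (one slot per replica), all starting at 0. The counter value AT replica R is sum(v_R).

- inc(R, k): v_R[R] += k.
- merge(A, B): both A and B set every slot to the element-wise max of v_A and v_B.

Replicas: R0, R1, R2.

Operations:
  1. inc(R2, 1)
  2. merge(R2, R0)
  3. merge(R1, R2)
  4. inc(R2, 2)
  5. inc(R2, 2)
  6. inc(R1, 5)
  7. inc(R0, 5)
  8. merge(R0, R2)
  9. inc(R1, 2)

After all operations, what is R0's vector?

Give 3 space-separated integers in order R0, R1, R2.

Op 1: inc R2 by 1 -> R2=(0,0,1) value=1
Op 2: merge R2<->R0 -> R2=(0,0,1) R0=(0,0,1)
Op 3: merge R1<->R2 -> R1=(0,0,1) R2=(0,0,1)
Op 4: inc R2 by 2 -> R2=(0,0,3) value=3
Op 5: inc R2 by 2 -> R2=(0,0,5) value=5
Op 6: inc R1 by 5 -> R1=(0,5,1) value=6
Op 7: inc R0 by 5 -> R0=(5,0,1) value=6
Op 8: merge R0<->R2 -> R0=(5,0,5) R2=(5,0,5)
Op 9: inc R1 by 2 -> R1=(0,7,1) value=8

Answer: 5 0 5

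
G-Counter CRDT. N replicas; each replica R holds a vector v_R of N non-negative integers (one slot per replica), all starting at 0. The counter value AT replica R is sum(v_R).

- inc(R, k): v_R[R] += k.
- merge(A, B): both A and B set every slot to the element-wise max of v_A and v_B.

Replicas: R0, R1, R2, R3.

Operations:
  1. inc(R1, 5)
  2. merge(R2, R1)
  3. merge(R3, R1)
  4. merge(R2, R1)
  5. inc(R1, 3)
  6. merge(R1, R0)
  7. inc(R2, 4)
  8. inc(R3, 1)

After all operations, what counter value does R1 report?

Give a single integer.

Answer: 8

Derivation:
Op 1: inc R1 by 5 -> R1=(0,5,0,0) value=5
Op 2: merge R2<->R1 -> R2=(0,5,0,0) R1=(0,5,0,0)
Op 3: merge R3<->R1 -> R3=(0,5,0,0) R1=(0,5,0,0)
Op 4: merge R2<->R1 -> R2=(0,5,0,0) R1=(0,5,0,0)
Op 5: inc R1 by 3 -> R1=(0,8,0,0) value=8
Op 6: merge R1<->R0 -> R1=(0,8,0,0) R0=(0,8,0,0)
Op 7: inc R2 by 4 -> R2=(0,5,4,0) value=9
Op 8: inc R3 by 1 -> R3=(0,5,0,1) value=6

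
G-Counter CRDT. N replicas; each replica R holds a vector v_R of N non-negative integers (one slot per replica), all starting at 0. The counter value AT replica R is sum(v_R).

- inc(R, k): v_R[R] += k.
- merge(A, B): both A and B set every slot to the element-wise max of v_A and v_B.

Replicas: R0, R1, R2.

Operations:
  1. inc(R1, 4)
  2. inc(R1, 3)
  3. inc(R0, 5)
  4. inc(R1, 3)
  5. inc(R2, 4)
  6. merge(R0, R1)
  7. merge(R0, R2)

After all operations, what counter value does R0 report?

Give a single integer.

Op 1: inc R1 by 4 -> R1=(0,4,0) value=4
Op 2: inc R1 by 3 -> R1=(0,7,0) value=7
Op 3: inc R0 by 5 -> R0=(5,0,0) value=5
Op 4: inc R1 by 3 -> R1=(0,10,0) value=10
Op 5: inc R2 by 4 -> R2=(0,0,4) value=4
Op 6: merge R0<->R1 -> R0=(5,10,0) R1=(5,10,0)
Op 7: merge R0<->R2 -> R0=(5,10,4) R2=(5,10,4)

Answer: 19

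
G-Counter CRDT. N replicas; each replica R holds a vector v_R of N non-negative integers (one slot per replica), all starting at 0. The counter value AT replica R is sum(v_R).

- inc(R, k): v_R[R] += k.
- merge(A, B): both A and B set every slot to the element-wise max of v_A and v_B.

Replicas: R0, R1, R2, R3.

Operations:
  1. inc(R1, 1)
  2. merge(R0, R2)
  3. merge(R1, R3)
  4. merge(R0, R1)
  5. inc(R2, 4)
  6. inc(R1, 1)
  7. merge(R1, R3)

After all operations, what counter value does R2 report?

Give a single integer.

Answer: 4

Derivation:
Op 1: inc R1 by 1 -> R1=(0,1,0,0) value=1
Op 2: merge R0<->R2 -> R0=(0,0,0,0) R2=(0,0,0,0)
Op 3: merge R1<->R3 -> R1=(0,1,0,0) R3=(0,1,0,0)
Op 4: merge R0<->R1 -> R0=(0,1,0,0) R1=(0,1,0,0)
Op 5: inc R2 by 4 -> R2=(0,0,4,0) value=4
Op 6: inc R1 by 1 -> R1=(0,2,0,0) value=2
Op 7: merge R1<->R3 -> R1=(0,2,0,0) R3=(0,2,0,0)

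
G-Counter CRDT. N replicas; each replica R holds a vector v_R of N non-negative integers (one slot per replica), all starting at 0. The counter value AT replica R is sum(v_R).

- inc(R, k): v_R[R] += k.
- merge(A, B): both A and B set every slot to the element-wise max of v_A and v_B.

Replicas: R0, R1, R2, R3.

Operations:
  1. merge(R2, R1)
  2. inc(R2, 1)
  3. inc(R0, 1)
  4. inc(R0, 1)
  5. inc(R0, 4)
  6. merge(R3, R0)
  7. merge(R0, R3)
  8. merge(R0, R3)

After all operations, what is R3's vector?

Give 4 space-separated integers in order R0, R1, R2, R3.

Op 1: merge R2<->R1 -> R2=(0,0,0,0) R1=(0,0,0,0)
Op 2: inc R2 by 1 -> R2=(0,0,1,0) value=1
Op 3: inc R0 by 1 -> R0=(1,0,0,0) value=1
Op 4: inc R0 by 1 -> R0=(2,0,0,0) value=2
Op 5: inc R0 by 4 -> R0=(6,0,0,0) value=6
Op 6: merge R3<->R0 -> R3=(6,0,0,0) R0=(6,0,0,0)
Op 7: merge R0<->R3 -> R0=(6,0,0,0) R3=(6,0,0,0)
Op 8: merge R0<->R3 -> R0=(6,0,0,0) R3=(6,0,0,0)

Answer: 6 0 0 0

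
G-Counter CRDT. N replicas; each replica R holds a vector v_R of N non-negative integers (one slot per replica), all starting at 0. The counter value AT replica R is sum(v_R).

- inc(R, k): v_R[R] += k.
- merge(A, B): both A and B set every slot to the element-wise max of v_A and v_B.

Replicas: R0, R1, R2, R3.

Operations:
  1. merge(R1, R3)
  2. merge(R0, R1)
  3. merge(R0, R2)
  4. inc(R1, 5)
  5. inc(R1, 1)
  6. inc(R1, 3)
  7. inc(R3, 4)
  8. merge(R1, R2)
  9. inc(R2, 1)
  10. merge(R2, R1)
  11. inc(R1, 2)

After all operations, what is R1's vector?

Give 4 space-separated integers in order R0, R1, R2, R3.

Op 1: merge R1<->R3 -> R1=(0,0,0,0) R3=(0,0,0,0)
Op 2: merge R0<->R1 -> R0=(0,0,0,0) R1=(0,0,0,0)
Op 3: merge R0<->R2 -> R0=(0,0,0,0) R2=(0,0,0,0)
Op 4: inc R1 by 5 -> R1=(0,5,0,0) value=5
Op 5: inc R1 by 1 -> R1=(0,6,0,0) value=6
Op 6: inc R1 by 3 -> R1=(0,9,0,0) value=9
Op 7: inc R3 by 4 -> R3=(0,0,0,4) value=4
Op 8: merge R1<->R2 -> R1=(0,9,0,0) R2=(0,9,0,0)
Op 9: inc R2 by 1 -> R2=(0,9,1,0) value=10
Op 10: merge R2<->R1 -> R2=(0,9,1,0) R1=(0,9,1,0)
Op 11: inc R1 by 2 -> R1=(0,11,1,0) value=12

Answer: 0 11 1 0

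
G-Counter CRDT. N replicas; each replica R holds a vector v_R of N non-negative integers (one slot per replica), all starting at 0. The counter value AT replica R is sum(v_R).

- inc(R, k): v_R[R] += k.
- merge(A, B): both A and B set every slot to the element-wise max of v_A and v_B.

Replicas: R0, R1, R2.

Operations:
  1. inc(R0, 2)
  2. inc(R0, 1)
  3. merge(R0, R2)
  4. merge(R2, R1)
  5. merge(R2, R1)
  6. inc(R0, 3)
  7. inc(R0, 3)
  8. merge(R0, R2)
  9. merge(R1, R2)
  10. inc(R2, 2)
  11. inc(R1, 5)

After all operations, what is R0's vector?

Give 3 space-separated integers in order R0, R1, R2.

Op 1: inc R0 by 2 -> R0=(2,0,0) value=2
Op 2: inc R0 by 1 -> R0=(3,0,0) value=3
Op 3: merge R0<->R2 -> R0=(3,0,0) R2=(3,0,0)
Op 4: merge R2<->R1 -> R2=(3,0,0) R1=(3,0,0)
Op 5: merge R2<->R1 -> R2=(3,0,0) R1=(3,0,0)
Op 6: inc R0 by 3 -> R0=(6,0,0) value=6
Op 7: inc R0 by 3 -> R0=(9,0,0) value=9
Op 8: merge R0<->R2 -> R0=(9,0,0) R2=(9,0,0)
Op 9: merge R1<->R2 -> R1=(9,0,0) R2=(9,0,0)
Op 10: inc R2 by 2 -> R2=(9,0,2) value=11
Op 11: inc R1 by 5 -> R1=(9,5,0) value=14

Answer: 9 0 0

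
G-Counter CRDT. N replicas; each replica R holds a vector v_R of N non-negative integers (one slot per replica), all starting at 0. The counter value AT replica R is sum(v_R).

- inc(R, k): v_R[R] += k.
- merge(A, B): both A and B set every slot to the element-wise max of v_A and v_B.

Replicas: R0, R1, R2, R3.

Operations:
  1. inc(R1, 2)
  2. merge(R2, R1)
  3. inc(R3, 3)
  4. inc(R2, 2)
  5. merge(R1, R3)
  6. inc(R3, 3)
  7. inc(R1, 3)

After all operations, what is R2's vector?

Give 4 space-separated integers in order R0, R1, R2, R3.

Answer: 0 2 2 0

Derivation:
Op 1: inc R1 by 2 -> R1=(0,2,0,0) value=2
Op 2: merge R2<->R1 -> R2=(0,2,0,0) R1=(0,2,0,0)
Op 3: inc R3 by 3 -> R3=(0,0,0,3) value=3
Op 4: inc R2 by 2 -> R2=(0,2,2,0) value=4
Op 5: merge R1<->R3 -> R1=(0,2,0,3) R3=(0,2,0,3)
Op 6: inc R3 by 3 -> R3=(0,2,0,6) value=8
Op 7: inc R1 by 3 -> R1=(0,5,0,3) value=8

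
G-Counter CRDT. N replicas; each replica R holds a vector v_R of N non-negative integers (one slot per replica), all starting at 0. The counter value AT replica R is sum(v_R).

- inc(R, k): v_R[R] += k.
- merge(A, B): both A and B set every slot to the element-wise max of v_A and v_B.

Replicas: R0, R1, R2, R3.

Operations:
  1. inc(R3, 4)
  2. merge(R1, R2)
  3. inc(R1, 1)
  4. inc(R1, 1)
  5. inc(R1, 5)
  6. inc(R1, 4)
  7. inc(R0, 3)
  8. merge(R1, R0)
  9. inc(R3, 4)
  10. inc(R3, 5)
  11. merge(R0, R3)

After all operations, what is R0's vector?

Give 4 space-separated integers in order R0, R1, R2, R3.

Answer: 3 11 0 13

Derivation:
Op 1: inc R3 by 4 -> R3=(0,0,0,4) value=4
Op 2: merge R1<->R2 -> R1=(0,0,0,0) R2=(0,0,0,0)
Op 3: inc R1 by 1 -> R1=(0,1,0,0) value=1
Op 4: inc R1 by 1 -> R1=(0,2,0,0) value=2
Op 5: inc R1 by 5 -> R1=(0,7,0,0) value=7
Op 6: inc R1 by 4 -> R1=(0,11,0,0) value=11
Op 7: inc R0 by 3 -> R0=(3,0,0,0) value=3
Op 8: merge R1<->R0 -> R1=(3,11,0,0) R0=(3,11,0,0)
Op 9: inc R3 by 4 -> R3=(0,0,0,8) value=8
Op 10: inc R3 by 5 -> R3=(0,0,0,13) value=13
Op 11: merge R0<->R3 -> R0=(3,11,0,13) R3=(3,11,0,13)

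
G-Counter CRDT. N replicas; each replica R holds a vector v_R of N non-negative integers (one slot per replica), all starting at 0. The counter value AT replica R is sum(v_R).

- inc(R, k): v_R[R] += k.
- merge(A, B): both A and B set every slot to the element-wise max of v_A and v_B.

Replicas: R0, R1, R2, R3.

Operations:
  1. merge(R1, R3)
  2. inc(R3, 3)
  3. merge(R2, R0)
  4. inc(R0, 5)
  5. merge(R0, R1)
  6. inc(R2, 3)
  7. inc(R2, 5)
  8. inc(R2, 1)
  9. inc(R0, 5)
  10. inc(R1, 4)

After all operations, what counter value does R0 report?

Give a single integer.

Op 1: merge R1<->R3 -> R1=(0,0,0,0) R3=(0,0,0,0)
Op 2: inc R3 by 3 -> R3=(0,0,0,3) value=3
Op 3: merge R2<->R0 -> R2=(0,0,0,0) R0=(0,0,0,0)
Op 4: inc R0 by 5 -> R0=(5,0,0,0) value=5
Op 5: merge R0<->R1 -> R0=(5,0,0,0) R1=(5,0,0,0)
Op 6: inc R2 by 3 -> R2=(0,0,3,0) value=3
Op 7: inc R2 by 5 -> R2=(0,0,8,0) value=8
Op 8: inc R2 by 1 -> R2=(0,0,9,0) value=9
Op 9: inc R0 by 5 -> R0=(10,0,0,0) value=10
Op 10: inc R1 by 4 -> R1=(5,4,0,0) value=9

Answer: 10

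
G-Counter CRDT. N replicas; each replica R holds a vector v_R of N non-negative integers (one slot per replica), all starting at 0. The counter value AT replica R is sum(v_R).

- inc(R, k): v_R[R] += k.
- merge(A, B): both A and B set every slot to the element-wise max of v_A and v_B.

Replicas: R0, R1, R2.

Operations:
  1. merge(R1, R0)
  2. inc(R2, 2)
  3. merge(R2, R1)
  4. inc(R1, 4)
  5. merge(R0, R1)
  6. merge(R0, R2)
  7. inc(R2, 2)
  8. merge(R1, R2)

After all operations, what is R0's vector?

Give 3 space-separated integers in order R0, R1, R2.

Op 1: merge R1<->R0 -> R1=(0,0,0) R0=(0,0,0)
Op 2: inc R2 by 2 -> R2=(0,0,2) value=2
Op 3: merge R2<->R1 -> R2=(0,0,2) R1=(0,0,2)
Op 4: inc R1 by 4 -> R1=(0,4,2) value=6
Op 5: merge R0<->R1 -> R0=(0,4,2) R1=(0,4,2)
Op 6: merge R0<->R2 -> R0=(0,4,2) R2=(0,4,2)
Op 7: inc R2 by 2 -> R2=(0,4,4) value=8
Op 8: merge R1<->R2 -> R1=(0,4,4) R2=(0,4,4)

Answer: 0 4 2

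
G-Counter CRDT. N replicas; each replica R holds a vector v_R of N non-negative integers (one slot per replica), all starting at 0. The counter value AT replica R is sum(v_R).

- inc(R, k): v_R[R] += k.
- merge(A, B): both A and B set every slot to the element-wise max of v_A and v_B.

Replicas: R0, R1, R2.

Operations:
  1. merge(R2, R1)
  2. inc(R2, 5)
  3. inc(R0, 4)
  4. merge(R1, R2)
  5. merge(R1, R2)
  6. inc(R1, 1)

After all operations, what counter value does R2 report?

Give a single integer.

Answer: 5

Derivation:
Op 1: merge R2<->R1 -> R2=(0,0,0) R1=(0,0,0)
Op 2: inc R2 by 5 -> R2=(0,0,5) value=5
Op 3: inc R0 by 4 -> R0=(4,0,0) value=4
Op 4: merge R1<->R2 -> R1=(0,0,5) R2=(0,0,5)
Op 5: merge R1<->R2 -> R1=(0,0,5) R2=(0,0,5)
Op 6: inc R1 by 1 -> R1=(0,1,5) value=6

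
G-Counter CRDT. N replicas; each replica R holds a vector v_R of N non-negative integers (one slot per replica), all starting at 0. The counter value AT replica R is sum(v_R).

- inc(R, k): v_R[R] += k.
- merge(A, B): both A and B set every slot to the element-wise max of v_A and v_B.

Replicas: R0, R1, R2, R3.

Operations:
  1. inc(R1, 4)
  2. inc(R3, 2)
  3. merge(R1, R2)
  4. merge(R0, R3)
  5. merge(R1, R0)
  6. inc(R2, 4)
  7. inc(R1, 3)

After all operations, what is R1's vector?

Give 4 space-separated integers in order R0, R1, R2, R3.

Op 1: inc R1 by 4 -> R1=(0,4,0,0) value=4
Op 2: inc R3 by 2 -> R3=(0,0,0,2) value=2
Op 3: merge R1<->R2 -> R1=(0,4,0,0) R2=(0,4,0,0)
Op 4: merge R0<->R3 -> R0=(0,0,0,2) R3=(0,0,0,2)
Op 5: merge R1<->R0 -> R1=(0,4,0,2) R0=(0,4,0,2)
Op 6: inc R2 by 4 -> R2=(0,4,4,0) value=8
Op 7: inc R1 by 3 -> R1=(0,7,0,2) value=9

Answer: 0 7 0 2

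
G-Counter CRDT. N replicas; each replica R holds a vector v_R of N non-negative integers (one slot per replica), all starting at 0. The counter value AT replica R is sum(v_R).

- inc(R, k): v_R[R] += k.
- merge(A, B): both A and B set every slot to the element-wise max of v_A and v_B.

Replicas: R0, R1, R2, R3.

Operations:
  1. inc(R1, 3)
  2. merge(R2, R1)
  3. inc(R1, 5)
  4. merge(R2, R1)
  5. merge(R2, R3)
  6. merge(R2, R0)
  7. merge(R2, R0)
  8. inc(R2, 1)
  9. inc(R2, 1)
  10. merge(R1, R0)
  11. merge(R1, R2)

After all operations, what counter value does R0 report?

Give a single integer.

Answer: 8

Derivation:
Op 1: inc R1 by 3 -> R1=(0,3,0,0) value=3
Op 2: merge R2<->R1 -> R2=(0,3,0,0) R1=(0,3,0,0)
Op 3: inc R1 by 5 -> R1=(0,8,0,0) value=8
Op 4: merge R2<->R1 -> R2=(0,8,0,0) R1=(0,8,0,0)
Op 5: merge R2<->R3 -> R2=(0,8,0,0) R3=(0,8,0,0)
Op 6: merge R2<->R0 -> R2=(0,8,0,0) R0=(0,8,0,0)
Op 7: merge R2<->R0 -> R2=(0,8,0,0) R0=(0,8,0,0)
Op 8: inc R2 by 1 -> R2=(0,8,1,0) value=9
Op 9: inc R2 by 1 -> R2=(0,8,2,0) value=10
Op 10: merge R1<->R0 -> R1=(0,8,0,0) R0=(0,8,0,0)
Op 11: merge R1<->R2 -> R1=(0,8,2,0) R2=(0,8,2,0)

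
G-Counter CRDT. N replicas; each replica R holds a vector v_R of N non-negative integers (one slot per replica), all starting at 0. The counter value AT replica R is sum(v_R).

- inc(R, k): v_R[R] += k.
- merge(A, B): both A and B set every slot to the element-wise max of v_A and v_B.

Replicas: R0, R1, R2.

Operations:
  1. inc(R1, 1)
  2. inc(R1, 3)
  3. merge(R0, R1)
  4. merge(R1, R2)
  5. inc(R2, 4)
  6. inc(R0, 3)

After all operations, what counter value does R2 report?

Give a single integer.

Answer: 8

Derivation:
Op 1: inc R1 by 1 -> R1=(0,1,0) value=1
Op 2: inc R1 by 3 -> R1=(0,4,0) value=4
Op 3: merge R0<->R1 -> R0=(0,4,0) R1=(0,4,0)
Op 4: merge R1<->R2 -> R1=(0,4,0) R2=(0,4,0)
Op 5: inc R2 by 4 -> R2=(0,4,4) value=8
Op 6: inc R0 by 3 -> R0=(3,4,0) value=7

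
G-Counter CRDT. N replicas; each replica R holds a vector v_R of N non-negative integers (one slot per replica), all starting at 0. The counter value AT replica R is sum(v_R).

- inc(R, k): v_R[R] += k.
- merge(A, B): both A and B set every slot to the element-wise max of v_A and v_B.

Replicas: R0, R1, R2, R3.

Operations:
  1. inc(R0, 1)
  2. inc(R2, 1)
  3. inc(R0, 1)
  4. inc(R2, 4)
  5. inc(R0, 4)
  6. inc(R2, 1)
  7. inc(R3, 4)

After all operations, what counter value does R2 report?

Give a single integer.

Op 1: inc R0 by 1 -> R0=(1,0,0,0) value=1
Op 2: inc R2 by 1 -> R2=(0,0,1,0) value=1
Op 3: inc R0 by 1 -> R0=(2,0,0,0) value=2
Op 4: inc R2 by 4 -> R2=(0,0,5,0) value=5
Op 5: inc R0 by 4 -> R0=(6,0,0,0) value=6
Op 6: inc R2 by 1 -> R2=(0,0,6,0) value=6
Op 7: inc R3 by 4 -> R3=(0,0,0,4) value=4

Answer: 6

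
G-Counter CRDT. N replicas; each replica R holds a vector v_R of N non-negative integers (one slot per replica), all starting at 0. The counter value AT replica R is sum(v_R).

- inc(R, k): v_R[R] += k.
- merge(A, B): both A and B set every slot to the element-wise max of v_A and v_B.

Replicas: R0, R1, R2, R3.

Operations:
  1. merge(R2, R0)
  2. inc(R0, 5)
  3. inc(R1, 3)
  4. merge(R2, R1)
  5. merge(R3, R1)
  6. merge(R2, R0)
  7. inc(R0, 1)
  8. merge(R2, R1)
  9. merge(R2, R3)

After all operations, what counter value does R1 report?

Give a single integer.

Op 1: merge R2<->R0 -> R2=(0,0,0,0) R0=(0,0,0,0)
Op 2: inc R0 by 5 -> R0=(5,0,0,0) value=5
Op 3: inc R1 by 3 -> R1=(0,3,0,0) value=3
Op 4: merge R2<->R1 -> R2=(0,3,0,0) R1=(0,3,0,0)
Op 5: merge R3<->R1 -> R3=(0,3,0,0) R1=(0,3,0,0)
Op 6: merge R2<->R0 -> R2=(5,3,0,0) R0=(5,3,0,0)
Op 7: inc R0 by 1 -> R0=(6,3,0,0) value=9
Op 8: merge R2<->R1 -> R2=(5,3,0,0) R1=(5,3,0,0)
Op 9: merge R2<->R3 -> R2=(5,3,0,0) R3=(5,3,0,0)

Answer: 8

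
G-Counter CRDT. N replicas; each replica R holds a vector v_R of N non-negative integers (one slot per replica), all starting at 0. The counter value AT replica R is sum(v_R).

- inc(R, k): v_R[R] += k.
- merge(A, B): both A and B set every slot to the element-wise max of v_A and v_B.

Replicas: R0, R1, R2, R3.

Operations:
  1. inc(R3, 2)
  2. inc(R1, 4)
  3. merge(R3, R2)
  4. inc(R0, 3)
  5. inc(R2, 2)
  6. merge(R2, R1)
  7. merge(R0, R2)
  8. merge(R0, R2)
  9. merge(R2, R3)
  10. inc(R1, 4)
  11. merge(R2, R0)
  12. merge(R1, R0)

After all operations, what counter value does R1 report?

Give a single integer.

Answer: 15

Derivation:
Op 1: inc R3 by 2 -> R3=(0,0,0,2) value=2
Op 2: inc R1 by 4 -> R1=(0,4,0,0) value=4
Op 3: merge R3<->R2 -> R3=(0,0,0,2) R2=(0,0,0,2)
Op 4: inc R0 by 3 -> R0=(3,0,0,0) value=3
Op 5: inc R2 by 2 -> R2=(0,0,2,2) value=4
Op 6: merge R2<->R1 -> R2=(0,4,2,2) R1=(0,4,2,2)
Op 7: merge R0<->R2 -> R0=(3,4,2,2) R2=(3,4,2,2)
Op 8: merge R0<->R2 -> R0=(3,4,2,2) R2=(3,4,2,2)
Op 9: merge R2<->R3 -> R2=(3,4,2,2) R3=(3,4,2,2)
Op 10: inc R1 by 4 -> R1=(0,8,2,2) value=12
Op 11: merge R2<->R0 -> R2=(3,4,2,2) R0=(3,4,2,2)
Op 12: merge R1<->R0 -> R1=(3,8,2,2) R0=(3,8,2,2)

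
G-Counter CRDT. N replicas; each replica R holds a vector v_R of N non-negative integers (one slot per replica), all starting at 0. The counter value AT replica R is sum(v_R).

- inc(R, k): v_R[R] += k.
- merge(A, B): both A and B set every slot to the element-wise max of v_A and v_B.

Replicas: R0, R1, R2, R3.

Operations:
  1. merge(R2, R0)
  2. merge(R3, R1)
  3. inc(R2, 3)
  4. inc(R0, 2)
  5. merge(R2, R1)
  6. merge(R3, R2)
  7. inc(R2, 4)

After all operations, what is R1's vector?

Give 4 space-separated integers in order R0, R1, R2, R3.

Op 1: merge R2<->R0 -> R2=(0,0,0,0) R0=(0,0,0,0)
Op 2: merge R3<->R1 -> R3=(0,0,0,0) R1=(0,0,0,0)
Op 3: inc R2 by 3 -> R2=(0,0,3,0) value=3
Op 4: inc R0 by 2 -> R0=(2,0,0,0) value=2
Op 5: merge R2<->R1 -> R2=(0,0,3,0) R1=(0,0,3,0)
Op 6: merge R3<->R2 -> R3=(0,0,3,0) R2=(0,0,3,0)
Op 7: inc R2 by 4 -> R2=(0,0,7,0) value=7

Answer: 0 0 3 0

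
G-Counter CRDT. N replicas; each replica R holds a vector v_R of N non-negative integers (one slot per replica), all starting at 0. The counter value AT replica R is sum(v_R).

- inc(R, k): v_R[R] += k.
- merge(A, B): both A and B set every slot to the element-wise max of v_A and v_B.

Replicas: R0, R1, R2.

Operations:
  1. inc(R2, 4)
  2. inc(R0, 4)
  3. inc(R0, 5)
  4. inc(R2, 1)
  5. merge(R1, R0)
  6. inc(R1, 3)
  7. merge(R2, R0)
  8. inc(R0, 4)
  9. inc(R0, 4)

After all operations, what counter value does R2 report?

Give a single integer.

Op 1: inc R2 by 4 -> R2=(0,0,4) value=4
Op 2: inc R0 by 4 -> R0=(4,0,0) value=4
Op 3: inc R0 by 5 -> R0=(9,0,0) value=9
Op 4: inc R2 by 1 -> R2=(0,0,5) value=5
Op 5: merge R1<->R0 -> R1=(9,0,0) R0=(9,0,0)
Op 6: inc R1 by 3 -> R1=(9,3,0) value=12
Op 7: merge R2<->R0 -> R2=(9,0,5) R0=(9,0,5)
Op 8: inc R0 by 4 -> R0=(13,0,5) value=18
Op 9: inc R0 by 4 -> R0=(17,0,5) value=22

Answer: 14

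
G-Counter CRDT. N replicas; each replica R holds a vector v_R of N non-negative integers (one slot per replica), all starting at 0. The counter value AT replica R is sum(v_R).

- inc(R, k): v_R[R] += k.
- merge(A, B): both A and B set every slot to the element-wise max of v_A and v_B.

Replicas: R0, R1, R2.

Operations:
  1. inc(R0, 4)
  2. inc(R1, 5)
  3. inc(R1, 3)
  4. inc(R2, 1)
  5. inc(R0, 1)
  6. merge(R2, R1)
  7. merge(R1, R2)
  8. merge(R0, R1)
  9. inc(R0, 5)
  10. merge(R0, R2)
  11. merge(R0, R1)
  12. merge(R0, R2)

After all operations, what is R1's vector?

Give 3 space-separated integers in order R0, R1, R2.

Op 1: inc R0 by 4 -> R0=(4,0,0) value=4
Op 2: inc R1 by 5 -> R1=(0,5,0) value=5
Op 3: inc R1 by 3 -> R1=(0,8,0) value=8
Op 4: inc R2 by 1 -> R2=(0,0,1) value=1
Op 5: inc R0 by 1 -> R0=(5,0,0) value=5
Op 6: merge R2<->R1 -> R2=(0,8,1) R1=(0,8,1)
Op 7: merge R1<->R2 -> R1=(0,8,1) R2=(0,8,1)
Op 8: merge R0<->R1 -> R0=(5,8,1) R1=(5,8,1)
Op 9: inc R0 by 5 -> R0=(10,8,1) value=19
Op 10: merge R0<->R2 -> R0=(10,8,1) R2=(10,8,1)
Op 11: merge R0<->R1 -> R0=(10,8,1) R1=(10,8,1)
Op 12: merge R0<->R2 -> R0=(10,8,1) R2=(10,8,1)

Answer: 10 8 1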